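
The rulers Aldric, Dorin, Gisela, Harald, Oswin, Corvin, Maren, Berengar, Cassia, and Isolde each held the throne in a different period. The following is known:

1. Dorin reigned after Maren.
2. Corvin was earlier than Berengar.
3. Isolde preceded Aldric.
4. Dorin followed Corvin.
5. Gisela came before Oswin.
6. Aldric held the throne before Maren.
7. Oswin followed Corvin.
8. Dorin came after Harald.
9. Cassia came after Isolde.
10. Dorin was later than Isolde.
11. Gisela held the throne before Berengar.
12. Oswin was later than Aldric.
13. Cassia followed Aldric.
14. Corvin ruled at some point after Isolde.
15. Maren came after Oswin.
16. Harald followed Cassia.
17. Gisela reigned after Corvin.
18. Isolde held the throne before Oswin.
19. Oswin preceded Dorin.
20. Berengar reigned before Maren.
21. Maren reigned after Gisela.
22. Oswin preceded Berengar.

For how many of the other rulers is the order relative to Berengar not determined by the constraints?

Forced before Berengar: Aldric, Corvin, Gisela, Isolde, and Oswin; forced after Berengar: Dorin and Maren.
That leaves Cassia and Harald with no forced order relative to Berengar — 2.

2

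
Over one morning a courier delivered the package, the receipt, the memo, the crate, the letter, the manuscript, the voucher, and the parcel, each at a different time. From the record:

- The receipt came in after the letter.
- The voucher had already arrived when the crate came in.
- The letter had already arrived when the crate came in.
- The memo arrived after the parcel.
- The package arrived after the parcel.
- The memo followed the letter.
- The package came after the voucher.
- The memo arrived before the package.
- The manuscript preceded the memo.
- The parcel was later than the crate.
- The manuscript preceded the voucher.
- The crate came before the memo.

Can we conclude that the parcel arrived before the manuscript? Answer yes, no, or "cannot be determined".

no

Tracing the constraints gives the manuscript → the voucher → the crate → the parcel, so the manuscript must come before the parcel.
That means the parcel cannot be before the manuscript.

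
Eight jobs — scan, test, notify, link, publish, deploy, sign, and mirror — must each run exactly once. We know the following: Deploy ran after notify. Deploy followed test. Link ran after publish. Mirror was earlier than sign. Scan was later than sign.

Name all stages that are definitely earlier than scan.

mirror, sign

Directly stated before scan: sign.
Mirror reaches scan via mirror → sign → scan.
No chain forces notify (or any of the others) ahead of scan.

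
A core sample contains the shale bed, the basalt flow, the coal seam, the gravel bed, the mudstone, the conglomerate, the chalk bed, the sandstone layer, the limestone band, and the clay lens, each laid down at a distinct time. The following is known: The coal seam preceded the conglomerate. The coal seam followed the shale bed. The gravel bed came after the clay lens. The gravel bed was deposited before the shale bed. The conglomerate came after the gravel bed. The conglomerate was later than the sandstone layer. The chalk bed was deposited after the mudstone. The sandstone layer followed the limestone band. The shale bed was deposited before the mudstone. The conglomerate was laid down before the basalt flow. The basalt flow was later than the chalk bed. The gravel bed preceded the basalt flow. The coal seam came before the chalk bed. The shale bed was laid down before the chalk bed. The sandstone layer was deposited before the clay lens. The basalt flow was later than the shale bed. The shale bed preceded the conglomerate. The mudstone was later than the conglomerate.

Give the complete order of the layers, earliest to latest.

The constraints fix every adjacent pair, so only one ordering works:
the limestone band → the sandstone layer → the clay lens → the gravel bed → the shale bed → the coal seam → the conglomerate → the mudstone → the chalk bed → the basalt flow.

the limestone band, the sandstone layer, the clay lens, the gravel bed, the shale bed, the coal seam, the conglomerate, the mudstone, the chalk bed, the basalt flow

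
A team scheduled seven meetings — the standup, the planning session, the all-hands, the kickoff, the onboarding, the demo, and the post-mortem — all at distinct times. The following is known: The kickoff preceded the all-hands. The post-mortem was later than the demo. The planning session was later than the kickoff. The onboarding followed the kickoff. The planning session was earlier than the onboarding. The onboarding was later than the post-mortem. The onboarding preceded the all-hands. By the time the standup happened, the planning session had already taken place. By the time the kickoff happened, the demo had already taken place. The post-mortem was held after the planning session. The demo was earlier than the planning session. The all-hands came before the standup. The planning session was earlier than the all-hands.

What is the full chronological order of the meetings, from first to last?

The constraints fix every adjacent pair, so only one ordering works:
the demo → the kickoff → the planning session → the post-mortem → the onboarding → the all-hands → the standup.

the demo, the kickoff, the planning session, the post-mortem, the onboarding, the all-hands, the standup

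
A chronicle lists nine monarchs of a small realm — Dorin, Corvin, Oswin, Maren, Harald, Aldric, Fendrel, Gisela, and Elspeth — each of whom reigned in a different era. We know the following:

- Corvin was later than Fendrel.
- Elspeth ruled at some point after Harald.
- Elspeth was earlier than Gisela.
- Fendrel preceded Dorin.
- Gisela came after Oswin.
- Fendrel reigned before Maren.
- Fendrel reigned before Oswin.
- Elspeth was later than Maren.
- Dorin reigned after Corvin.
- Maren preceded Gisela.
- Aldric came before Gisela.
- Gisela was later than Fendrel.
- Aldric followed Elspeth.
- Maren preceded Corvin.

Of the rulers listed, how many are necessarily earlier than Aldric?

4

Directly stated before Aldric: Elspeth.
Fendrel reaches Aldric via Fendrel → Maren → Elspeth → Aldric.
Harald reaches Aldric via Harald → Elspeth → Aldric.
Maren reaches Aldric via Maren → Elspeth → Aldric.
That's Elspeth, Fendrel, Harald, and Maren — 4 in all.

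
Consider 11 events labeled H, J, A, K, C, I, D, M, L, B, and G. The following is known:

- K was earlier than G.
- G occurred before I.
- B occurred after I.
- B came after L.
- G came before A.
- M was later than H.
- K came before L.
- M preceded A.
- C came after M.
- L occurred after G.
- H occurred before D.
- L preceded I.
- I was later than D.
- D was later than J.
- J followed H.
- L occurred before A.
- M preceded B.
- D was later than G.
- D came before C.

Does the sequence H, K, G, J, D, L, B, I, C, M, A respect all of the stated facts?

The constraints require M before C, but in the proposed sequence C appears ahead of M. That one violation is enough.

no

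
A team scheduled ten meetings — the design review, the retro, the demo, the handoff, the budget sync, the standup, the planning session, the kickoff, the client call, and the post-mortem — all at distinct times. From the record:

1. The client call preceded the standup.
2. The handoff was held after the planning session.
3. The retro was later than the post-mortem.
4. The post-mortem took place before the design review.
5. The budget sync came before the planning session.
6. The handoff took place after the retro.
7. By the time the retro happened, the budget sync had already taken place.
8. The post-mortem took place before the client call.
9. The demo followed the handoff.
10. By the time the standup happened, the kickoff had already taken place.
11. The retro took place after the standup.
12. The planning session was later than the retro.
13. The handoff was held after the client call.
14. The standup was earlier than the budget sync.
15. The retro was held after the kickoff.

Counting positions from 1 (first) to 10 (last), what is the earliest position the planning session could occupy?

The budget sync, the client call, the kickoff, the post-mortem, the retro, and the standup must all come before the planning session — 6 forced predecessors.
Nothing else is forced ahead of the planning session, so its earliest slot is position 6 + 1 = 7.

7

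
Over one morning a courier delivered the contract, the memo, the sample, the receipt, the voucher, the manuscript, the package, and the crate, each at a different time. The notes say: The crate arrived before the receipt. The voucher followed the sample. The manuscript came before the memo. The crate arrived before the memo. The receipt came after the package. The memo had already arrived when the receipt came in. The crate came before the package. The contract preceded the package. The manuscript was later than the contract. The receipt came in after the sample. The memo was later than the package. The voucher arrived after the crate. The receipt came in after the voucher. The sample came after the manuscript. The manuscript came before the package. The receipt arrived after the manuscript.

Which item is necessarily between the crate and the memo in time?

Tracing the constraints gives the crate → the package → the memo, so the package sits after the crate and before the memo.
No other item is forced both after the crate and before the memo.

the package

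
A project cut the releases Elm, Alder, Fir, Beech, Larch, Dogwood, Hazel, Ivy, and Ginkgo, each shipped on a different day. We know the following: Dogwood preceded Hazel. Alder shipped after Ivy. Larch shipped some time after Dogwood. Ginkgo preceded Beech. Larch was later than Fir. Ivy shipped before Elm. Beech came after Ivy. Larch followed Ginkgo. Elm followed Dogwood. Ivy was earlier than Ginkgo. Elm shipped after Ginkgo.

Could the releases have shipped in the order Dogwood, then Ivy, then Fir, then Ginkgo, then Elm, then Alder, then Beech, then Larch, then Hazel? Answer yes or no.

Check each stated constraint against the proposed order — e.g. Dogwood is ahead of Larch; Dogwood is ahead of Hazel. Every pair is in the required order; nothing is violated.

yes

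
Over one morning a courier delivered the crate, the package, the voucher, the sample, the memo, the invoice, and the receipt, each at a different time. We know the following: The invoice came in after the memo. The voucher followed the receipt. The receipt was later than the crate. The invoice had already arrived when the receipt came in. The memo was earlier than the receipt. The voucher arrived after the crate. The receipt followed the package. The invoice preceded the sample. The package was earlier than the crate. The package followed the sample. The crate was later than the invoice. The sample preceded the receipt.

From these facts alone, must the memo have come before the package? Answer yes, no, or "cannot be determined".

yes

Chain the constraints: the memo → the invoice → the sample → the package. Each link is directly stated, so the memo comes before the package.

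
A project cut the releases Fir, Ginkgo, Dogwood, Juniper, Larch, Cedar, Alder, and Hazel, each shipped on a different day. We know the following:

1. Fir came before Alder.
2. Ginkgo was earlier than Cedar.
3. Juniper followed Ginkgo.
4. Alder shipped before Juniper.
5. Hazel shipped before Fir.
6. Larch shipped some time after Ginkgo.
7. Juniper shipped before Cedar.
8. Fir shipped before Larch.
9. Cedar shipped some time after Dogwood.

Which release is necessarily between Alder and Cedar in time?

Tracing the constraints gives Alder → Juniper → Cedar, so Juniper sits after Alder and before Cedar.
No other release is forced both after Alder and before Cedar.

Juniper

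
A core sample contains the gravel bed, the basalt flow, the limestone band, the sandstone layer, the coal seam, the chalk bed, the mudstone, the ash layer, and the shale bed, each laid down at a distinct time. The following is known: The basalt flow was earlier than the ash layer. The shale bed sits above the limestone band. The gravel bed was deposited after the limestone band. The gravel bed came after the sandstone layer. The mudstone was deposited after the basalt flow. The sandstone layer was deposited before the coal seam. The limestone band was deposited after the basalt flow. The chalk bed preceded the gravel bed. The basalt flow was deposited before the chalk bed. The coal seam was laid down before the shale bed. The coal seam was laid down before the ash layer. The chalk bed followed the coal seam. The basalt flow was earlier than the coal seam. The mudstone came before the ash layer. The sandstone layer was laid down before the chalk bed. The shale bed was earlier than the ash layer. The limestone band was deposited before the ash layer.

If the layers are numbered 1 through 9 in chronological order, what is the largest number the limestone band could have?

6

The limestone band must come before the ash layer, the gravel bed, and the shale bed — 3 layers forced after it.
Everything else can be placed before the limestone band in some valid order, so the limestone band can sit as late as position 9 − 3 = 6.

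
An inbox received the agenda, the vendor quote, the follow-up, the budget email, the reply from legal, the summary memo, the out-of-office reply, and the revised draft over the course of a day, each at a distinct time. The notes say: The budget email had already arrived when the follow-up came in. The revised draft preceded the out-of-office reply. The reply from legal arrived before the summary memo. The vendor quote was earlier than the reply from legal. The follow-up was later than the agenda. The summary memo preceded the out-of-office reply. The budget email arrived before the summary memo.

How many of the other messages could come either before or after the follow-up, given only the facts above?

Forced before the follow-up: the agenda and the budget email.
That leaves the out-of-office reply, the reply from legal, the revised draft, the summary memo, and the vendor quote with no forced order relative to the follow-up — 5.

5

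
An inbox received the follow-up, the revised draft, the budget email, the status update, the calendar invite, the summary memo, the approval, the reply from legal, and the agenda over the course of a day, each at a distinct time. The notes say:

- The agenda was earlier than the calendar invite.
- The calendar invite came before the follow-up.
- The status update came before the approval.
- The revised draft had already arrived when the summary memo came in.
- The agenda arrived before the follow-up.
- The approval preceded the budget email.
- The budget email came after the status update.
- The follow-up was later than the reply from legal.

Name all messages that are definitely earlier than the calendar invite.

the agenda

Directly stated before the calendar invite: the agenda.
No chain forces the summary memo (or any of the others) ahead of the calendar invite.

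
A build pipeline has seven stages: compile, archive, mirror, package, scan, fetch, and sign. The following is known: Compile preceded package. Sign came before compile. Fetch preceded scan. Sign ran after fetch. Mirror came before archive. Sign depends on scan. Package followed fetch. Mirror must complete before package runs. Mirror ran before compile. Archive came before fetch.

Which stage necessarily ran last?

Every other stage has a chain of constraints placing it before package, so package is last.

package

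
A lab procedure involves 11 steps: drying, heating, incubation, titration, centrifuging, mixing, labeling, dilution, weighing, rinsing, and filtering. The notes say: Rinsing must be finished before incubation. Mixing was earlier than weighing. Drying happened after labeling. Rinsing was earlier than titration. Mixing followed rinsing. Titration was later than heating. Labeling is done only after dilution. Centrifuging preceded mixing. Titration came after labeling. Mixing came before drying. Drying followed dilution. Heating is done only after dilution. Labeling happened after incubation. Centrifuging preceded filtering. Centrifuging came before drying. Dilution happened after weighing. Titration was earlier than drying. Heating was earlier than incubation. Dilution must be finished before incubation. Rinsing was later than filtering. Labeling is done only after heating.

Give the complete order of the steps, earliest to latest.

The constraints fix every adjacent pair, so only one ordering works:
centrifuging → filtering → rinsing → mixing → weighing → dilution → heating → incubation → labeling → titration → drying.

centrifuging, filtering, rinsing, mixing, weighing, dilution, heating, incubation, labeling, titration, drying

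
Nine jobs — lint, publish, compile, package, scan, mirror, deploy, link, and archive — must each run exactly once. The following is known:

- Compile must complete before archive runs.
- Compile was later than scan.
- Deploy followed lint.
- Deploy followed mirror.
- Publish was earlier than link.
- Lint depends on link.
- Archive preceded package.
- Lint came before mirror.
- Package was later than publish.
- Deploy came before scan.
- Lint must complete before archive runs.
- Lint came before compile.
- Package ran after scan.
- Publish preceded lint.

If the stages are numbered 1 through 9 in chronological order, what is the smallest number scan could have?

Deploy, link, lint, mirror, and publish must all come before scan — 5 forced predecessors.
Nothing else is forced ahead of scan, so its earliest slot is position 5 + 1 = 6.

6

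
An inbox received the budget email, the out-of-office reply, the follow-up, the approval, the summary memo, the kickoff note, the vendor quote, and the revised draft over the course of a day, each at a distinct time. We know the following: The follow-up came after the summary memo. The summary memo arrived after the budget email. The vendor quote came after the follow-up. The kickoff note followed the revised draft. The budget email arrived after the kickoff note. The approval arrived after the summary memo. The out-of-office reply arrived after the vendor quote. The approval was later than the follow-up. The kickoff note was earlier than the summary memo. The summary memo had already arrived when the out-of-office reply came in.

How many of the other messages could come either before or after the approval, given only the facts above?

Forced before the approval: the budget email, the follow-up, the kickoff note, the revised draft, and the summary memo.
That leaves the out-of-office reply and the vendor quote with no forced order relative to the approval — 2.

2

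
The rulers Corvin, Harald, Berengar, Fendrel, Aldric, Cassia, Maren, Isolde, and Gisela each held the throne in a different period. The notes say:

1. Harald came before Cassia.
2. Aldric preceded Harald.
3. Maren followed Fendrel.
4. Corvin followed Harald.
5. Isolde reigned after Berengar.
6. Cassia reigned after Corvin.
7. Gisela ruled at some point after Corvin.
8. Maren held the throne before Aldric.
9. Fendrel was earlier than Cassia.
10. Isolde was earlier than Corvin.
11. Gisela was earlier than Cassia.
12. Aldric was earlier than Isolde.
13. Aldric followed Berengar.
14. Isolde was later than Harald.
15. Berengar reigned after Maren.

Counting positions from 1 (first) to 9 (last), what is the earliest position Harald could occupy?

5

Aldric, Berengar, Fendrel, and Maren must all come before Harald — 4 forced predecessors.
Nothing else is forced ahead of Harald, so their earliest slot is position 4 + 1 = 5.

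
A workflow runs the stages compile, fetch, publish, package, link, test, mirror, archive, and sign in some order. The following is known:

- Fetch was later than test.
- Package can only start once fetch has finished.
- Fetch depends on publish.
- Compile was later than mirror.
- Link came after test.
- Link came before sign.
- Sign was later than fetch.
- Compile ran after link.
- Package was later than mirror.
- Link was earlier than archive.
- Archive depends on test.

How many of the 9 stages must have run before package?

4

Directly stated before package: fetch and mirror.
Publish reaches package via publish → fetch → package.
Test reaches package via test → fetch → package.
That's fetch, mirror, publish, and test — 4 in all.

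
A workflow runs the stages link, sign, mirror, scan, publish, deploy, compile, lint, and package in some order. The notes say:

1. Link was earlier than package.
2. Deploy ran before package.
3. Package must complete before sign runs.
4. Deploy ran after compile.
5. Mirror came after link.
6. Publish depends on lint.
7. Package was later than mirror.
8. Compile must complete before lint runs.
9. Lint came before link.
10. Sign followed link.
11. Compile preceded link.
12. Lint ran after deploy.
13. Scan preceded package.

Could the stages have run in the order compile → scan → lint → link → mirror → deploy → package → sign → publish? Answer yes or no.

no

The constraints require deploy before lint, but in the proposed sequence lint appears ahead of deploy. That one violation is enough.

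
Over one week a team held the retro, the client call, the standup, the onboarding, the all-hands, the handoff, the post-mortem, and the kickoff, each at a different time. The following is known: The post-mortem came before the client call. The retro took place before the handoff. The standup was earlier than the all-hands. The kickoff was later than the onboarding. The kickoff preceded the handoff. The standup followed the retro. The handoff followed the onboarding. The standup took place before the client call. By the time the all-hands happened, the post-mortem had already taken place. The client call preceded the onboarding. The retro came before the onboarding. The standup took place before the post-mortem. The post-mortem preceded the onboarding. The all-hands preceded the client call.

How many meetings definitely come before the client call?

4

Directly stated before the client call: the all-hands, the post-mortem, and the standup.
The retro reaches the client call via the retro → the standup → the client call.
That's the all-hands, the post-mortem, the retro, and the standup — 4 in all.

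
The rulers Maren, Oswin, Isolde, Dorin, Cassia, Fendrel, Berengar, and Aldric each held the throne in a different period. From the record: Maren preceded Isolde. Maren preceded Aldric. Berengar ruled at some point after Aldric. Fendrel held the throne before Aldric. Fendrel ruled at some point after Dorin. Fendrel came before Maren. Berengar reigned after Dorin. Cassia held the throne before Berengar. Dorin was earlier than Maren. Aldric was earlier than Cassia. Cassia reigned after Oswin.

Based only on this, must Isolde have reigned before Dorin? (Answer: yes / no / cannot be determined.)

no

Tracing the constraints gives Dorin → Maren → Isolde, so Dorin must come before Isolde.
That means Isolde cannot be before Dorin.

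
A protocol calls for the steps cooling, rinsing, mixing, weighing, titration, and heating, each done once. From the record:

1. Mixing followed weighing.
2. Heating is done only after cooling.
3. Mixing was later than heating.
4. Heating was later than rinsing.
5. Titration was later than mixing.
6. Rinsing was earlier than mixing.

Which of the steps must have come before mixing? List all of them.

cooling, heating, rinsing, weighing

Directly stated before mixing: heating, rinsing, and weighing.
Cooling reaches mixing via cooling → heating → mixing.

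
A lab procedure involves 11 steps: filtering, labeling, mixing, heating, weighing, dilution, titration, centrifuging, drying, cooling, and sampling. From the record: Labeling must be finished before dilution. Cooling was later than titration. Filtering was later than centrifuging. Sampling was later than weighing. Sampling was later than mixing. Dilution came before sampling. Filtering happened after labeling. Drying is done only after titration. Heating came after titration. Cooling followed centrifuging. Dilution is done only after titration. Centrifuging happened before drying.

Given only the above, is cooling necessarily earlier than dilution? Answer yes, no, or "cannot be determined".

No chain of stated constraints runs from cooling to dilution, and none runs from dilution to cooling either.
So the relative order of cooling and dilution is not fixed by the given facts.

cannot be determined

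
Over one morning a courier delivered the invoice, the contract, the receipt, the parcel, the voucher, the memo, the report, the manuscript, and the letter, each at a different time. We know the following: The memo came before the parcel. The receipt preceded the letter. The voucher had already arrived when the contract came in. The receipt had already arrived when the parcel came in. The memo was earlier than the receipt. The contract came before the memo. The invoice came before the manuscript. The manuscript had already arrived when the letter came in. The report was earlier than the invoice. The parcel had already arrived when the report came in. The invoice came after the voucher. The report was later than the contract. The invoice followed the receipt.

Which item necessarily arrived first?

The voucher has a chain of constraints placing it before every other item, so the voucher must be first.

the voucher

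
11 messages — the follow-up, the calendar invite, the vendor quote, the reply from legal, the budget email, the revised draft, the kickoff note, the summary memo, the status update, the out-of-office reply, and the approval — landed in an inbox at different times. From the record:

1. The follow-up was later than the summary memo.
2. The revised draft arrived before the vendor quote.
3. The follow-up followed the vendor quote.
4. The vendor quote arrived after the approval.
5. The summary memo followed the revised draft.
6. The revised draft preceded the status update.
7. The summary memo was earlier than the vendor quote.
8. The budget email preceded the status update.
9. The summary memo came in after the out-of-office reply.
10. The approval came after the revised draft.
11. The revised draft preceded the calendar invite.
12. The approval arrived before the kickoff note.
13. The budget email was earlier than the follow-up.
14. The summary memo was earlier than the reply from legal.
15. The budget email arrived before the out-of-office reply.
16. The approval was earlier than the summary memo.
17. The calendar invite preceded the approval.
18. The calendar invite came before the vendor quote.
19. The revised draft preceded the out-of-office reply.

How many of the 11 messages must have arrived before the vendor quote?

6

Directly stated before the vendor quote: the approval, the calendar invite, the revised draft, and the summary memo.
The budget email reaches the vendor quote via the budget email → the out-of-office reply → the summary memo → the vendor quote.
The out-of-office reply reaches the vendor quote via the out-of-office reply → the summary memo → the vendor quote.
That's the approval, the budget email, the calendar invite, the out-of-office reply, the revised draft, and the summary memo — 6 in all.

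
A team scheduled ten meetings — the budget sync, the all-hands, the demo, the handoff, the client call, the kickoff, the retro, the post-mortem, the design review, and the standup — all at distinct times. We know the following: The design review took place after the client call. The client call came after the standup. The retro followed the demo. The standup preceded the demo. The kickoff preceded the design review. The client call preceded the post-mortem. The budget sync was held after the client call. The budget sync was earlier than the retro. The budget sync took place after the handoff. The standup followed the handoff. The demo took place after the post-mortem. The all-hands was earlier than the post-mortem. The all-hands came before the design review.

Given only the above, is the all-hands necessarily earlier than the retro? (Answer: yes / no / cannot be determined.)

yes

Chain the constraints: the all-hands → the post-mortem → the demo → the retro. Each link is directly stated, so the all-hands comes before the retro.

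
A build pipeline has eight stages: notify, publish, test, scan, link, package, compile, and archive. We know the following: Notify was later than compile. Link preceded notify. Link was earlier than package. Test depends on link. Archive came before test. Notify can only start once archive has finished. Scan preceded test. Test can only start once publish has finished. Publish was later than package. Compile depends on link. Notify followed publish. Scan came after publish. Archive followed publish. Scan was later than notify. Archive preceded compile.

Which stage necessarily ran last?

test

Every other stage has a chain of constraints placing it before test, so test is last.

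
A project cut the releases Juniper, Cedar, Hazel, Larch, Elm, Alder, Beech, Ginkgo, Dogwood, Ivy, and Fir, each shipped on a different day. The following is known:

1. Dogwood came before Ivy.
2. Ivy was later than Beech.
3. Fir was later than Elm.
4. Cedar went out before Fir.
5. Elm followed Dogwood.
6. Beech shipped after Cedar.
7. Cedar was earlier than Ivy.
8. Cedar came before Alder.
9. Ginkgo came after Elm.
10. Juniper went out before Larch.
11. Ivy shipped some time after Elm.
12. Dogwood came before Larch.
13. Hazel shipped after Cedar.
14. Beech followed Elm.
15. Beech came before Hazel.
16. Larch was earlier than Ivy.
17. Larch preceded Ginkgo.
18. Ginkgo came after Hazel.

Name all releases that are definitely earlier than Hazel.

Beech, Cedar, Dogwood, Elm

Directly stated before Hazel: Beech and Cedar.
Dogwood reaches Hazel via Dogwood → Elm → Beech → Hazel.
Elm reaches Hazel via Elm → Beech → Hazel.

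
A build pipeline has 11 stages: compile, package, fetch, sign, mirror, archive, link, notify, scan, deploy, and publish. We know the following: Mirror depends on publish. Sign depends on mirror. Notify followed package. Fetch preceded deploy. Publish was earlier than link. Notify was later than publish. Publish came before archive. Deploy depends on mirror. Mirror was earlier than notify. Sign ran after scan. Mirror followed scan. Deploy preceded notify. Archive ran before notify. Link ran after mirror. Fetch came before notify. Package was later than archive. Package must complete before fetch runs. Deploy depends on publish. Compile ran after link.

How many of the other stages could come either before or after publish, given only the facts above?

Forced after publish: archive, compile, deploy, fetch, link, mirror, notify, package, and sign.
That leaves scan with no forced order relative to publish — 1.

1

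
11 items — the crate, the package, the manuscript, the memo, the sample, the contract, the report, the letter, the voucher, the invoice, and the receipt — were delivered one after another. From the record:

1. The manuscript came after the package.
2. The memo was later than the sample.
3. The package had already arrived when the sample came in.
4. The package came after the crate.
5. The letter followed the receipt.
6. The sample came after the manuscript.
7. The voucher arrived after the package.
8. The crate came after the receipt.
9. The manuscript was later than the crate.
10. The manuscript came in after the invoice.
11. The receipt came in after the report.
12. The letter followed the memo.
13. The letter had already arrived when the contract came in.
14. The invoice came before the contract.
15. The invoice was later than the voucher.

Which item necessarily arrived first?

The report has a chain of constraints placing it before every other item, so the report must be first.

the report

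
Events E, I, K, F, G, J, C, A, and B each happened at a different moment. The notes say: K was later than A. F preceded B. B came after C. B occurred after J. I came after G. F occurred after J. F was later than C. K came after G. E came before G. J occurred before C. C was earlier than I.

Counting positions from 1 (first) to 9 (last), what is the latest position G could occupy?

7

G must come before I and K — 2 events forced after it.
Everything else can be placed before G in some valid order, so G can sit as late as position 9 − 2 = 7.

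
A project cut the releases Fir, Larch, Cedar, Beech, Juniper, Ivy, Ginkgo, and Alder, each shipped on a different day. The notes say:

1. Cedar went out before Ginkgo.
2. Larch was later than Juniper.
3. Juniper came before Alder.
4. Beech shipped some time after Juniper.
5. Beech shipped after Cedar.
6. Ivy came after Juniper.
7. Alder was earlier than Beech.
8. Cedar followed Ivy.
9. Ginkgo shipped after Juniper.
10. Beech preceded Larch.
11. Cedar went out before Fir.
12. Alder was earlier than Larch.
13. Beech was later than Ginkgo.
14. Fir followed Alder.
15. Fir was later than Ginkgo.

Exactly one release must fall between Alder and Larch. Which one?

Beech

Tracing the constraints gives Alder → Beech → Larch, so Beech sits after Alder and before Larch.
No other release is forced both after Alder and before Larch.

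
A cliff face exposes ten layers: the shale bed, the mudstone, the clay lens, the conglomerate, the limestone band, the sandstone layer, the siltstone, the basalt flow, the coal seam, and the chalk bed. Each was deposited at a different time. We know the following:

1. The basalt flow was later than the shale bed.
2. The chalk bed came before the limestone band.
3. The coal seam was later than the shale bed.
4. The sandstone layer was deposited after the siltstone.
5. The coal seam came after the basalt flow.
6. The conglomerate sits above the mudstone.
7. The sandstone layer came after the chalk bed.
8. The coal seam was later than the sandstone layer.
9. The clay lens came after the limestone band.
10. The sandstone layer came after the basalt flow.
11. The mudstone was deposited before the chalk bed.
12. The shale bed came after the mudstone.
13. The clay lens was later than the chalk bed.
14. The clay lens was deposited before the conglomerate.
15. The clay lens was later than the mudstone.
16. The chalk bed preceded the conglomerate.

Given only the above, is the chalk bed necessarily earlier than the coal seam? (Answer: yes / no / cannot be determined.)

yes

Chain the constraints: the chalk bed → the sandstone layer → the coal seam. Each link is directly stated, so the chalk bed comes before the coal seam.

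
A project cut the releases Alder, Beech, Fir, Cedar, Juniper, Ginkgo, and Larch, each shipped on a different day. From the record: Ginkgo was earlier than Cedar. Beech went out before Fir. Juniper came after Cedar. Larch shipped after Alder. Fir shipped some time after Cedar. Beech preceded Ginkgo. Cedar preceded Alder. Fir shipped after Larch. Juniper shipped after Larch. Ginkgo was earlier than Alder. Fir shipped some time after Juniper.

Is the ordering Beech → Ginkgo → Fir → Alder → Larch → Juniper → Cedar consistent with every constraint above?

no

The constraints require Cedar before Juniper, but in the proposed sequence Juniper appears ahead of Cedar. That one violation is enough.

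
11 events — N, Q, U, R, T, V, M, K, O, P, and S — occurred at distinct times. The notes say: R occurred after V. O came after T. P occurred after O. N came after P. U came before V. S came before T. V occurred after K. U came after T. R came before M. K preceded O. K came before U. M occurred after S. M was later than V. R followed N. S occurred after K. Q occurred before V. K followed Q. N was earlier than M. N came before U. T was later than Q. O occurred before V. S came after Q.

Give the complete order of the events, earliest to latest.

Q, K, S, T, O, P, N, U, V, R, M

The constraints fix every adjacent pair, so only one ordering works:
Q → K → S → T → O → P → N → U → V → R → M.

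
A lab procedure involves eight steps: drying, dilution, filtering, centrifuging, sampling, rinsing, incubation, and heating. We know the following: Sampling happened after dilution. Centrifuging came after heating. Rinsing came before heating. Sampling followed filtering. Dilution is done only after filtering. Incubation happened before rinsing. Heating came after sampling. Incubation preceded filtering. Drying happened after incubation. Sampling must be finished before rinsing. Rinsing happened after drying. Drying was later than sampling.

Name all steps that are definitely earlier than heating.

dilution, drying, filtering, incubation, rinsing, sampling

Directly stated before heating: rinsing and sampling.
Dilution reaches heating via dilution → sampling → heating.
Drying reaches heating via drying → rinsing → heating.
Filtering reaches heating via filtering → sampling → heating.
Likewise incubation reaches heating by chaining the stated constraints.
No chain forces centrifuging ahead of heating.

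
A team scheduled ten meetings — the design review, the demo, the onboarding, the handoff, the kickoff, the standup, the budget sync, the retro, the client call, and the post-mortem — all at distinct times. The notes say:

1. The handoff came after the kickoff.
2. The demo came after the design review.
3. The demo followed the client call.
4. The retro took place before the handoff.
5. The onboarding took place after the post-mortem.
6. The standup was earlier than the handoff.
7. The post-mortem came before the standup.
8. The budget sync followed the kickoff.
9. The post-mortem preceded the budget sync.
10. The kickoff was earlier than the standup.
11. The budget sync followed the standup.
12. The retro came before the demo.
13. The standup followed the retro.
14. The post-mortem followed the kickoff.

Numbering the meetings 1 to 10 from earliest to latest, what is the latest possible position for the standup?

8

The standup must come before the budget sync and the handoff — 2 meetings forced after it.
Everything else can be placed before the standup in some valid order, so the standup can sit as late as position 10 − 2 = 8.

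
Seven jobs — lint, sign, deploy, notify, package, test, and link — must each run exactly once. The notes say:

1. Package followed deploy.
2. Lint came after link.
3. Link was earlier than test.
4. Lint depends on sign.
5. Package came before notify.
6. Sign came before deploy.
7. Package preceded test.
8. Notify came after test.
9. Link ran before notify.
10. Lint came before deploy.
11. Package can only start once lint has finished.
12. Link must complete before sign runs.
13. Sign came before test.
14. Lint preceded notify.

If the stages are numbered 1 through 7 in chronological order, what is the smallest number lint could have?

Link and sign must both come before lint — 2 forced predecessors.
Nothing else is forced ahead of lint, so its earliest slot is position 2 + 1 = 3.

3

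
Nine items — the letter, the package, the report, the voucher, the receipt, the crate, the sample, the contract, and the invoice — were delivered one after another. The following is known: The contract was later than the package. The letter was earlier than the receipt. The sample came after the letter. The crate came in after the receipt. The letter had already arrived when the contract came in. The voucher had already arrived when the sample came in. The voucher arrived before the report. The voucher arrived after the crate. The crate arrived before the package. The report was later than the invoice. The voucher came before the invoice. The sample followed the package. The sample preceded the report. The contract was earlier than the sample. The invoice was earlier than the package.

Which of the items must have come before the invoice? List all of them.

the crate, the letter, the receipt, the voucher

Directly stated before the invoice: the voucher.
The crate reaches the invoice via the crate → the voucher → the invoice.
The letter reaches the invoice via the letter → the receipt → the crate → the voucher → the invoice.
The receipt reaches the invoice via the receipt → the crate → the voucher → the invoice.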